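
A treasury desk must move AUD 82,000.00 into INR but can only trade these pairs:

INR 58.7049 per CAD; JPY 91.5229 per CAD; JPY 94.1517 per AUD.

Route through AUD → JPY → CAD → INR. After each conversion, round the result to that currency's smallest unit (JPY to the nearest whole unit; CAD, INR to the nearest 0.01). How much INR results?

AUD 82,000.00 × 94.1517 = JPY 7,720,439
JPY 7,720,439 ÷ 91.5229 = CAD 84,355.27
CAD 84,355.27 × 58.7049 = INR 4,952,067.69

INR 4,952,067.69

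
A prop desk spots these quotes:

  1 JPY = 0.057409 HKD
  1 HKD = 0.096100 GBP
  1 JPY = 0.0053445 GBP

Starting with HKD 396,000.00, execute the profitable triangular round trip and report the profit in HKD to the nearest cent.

Profitable loop is HKD → GBP → JPY → HKD:
HKD 396,000.00 × 0.096100 = GBP 38,055.60
GBP 38,055.60 ÷ 0.0053445 = JPY 7,120,516
JPY 7,120,516 × 0.057409 = HKD 408,781.73
Profit = HKD 408,781.73 − HKD 396,000.00

Profit: HKD 12,781.73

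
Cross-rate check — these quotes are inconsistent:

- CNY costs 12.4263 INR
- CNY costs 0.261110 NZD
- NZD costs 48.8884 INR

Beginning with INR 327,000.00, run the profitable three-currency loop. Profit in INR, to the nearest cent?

Profitable loop is INR → CNY → NZD → INR:
INR 327,000.00 ÷ 12.4263 = CNY 26,315.15
CNY 26,315.15 × 0.261110 = NZD 6,871.15
NZD 6,871.15 × 48.8884 = INR 335,919.52
Profit = INR 335,919.52 − INR 327,000.00

Profit: INR 8,919.52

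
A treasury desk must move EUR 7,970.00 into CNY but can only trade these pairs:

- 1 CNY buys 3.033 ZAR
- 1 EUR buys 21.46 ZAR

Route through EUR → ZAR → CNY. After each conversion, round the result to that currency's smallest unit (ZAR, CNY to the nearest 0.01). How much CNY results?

CNY 56,391.76

EUR 7,970.00 × 21.46 = ZAR 171,036.20
ZAR 171,036.20 ÷ 3.033 = CNY 56,391.76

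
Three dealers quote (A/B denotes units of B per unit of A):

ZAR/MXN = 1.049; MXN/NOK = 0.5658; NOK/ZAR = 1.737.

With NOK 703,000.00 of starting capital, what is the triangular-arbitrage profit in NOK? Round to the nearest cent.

Profit: NOK 21,758.93

Profitable loop is NOK → ZAR → MXN → NOK:
NOK 703,000.00 × 1.737 = ZAR 1,221,111.00
ZAR 1,221,111.00 × 1.049 = MXN 1,280,945.44
MXN 1,280,945.44 × 0.5658 = NOK 724,758.93
Profit = NOK 724,758.93 − NOK 703,000.00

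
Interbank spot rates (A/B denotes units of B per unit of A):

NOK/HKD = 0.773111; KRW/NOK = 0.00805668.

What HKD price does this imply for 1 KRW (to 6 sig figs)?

KRW/HKD = 0.00622871

1 KRW × 0.00805668 = 0.00805668 NOK
0.00805668 NOK × 0.773111 = 0.00622871 HKD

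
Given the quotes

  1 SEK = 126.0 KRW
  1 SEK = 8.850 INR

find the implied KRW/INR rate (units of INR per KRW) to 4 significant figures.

KRW/INR = 0.07024

1 KRW ÷ 126.0 = 0.00793651 SEK
0.00793651 SEK × 8.850 = 0.0702381 INR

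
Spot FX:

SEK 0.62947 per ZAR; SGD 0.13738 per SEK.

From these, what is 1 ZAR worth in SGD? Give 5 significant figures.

1 ZAR × 0.62947 = 0.62947 SEK
0.62947 SEK × 0.13738 = 0.0864766 SGD

ZAR/SGD = 0.086477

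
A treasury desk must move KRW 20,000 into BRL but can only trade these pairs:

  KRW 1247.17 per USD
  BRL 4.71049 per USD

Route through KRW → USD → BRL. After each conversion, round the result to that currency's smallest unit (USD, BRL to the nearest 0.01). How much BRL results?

KRW 20,000 ÷ 1247.17 = USD 16.04
USD 16.04 × 4.71049 = BRL 75.56

BRL 75.56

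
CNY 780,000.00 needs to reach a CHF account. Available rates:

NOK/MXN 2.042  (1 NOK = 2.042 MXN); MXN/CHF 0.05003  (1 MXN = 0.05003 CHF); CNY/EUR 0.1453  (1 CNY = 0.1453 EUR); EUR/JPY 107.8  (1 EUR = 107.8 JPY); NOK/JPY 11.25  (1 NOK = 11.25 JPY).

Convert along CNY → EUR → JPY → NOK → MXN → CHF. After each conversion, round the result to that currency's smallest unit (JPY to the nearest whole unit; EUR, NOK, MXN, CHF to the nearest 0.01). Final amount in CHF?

CHF 110,946.27

CNY 780,000.00 × 0.1453 = EUR 113,334.00
EUR 113,334.00 × 107.8 = JPY 12,217,405
JPY 12,217,405 ÷ 11.25 = NOK 1,085,991.56
NOK 1,085,991.56 × 2.042 = MXN 2,217,594.77
MXN 2,217,594.77 × 0.05003 = CHF 110,946.27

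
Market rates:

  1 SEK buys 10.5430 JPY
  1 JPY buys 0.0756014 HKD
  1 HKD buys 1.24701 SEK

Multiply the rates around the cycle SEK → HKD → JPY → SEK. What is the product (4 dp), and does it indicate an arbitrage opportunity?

1.0061 (arbitrage exists)

Around SEK → HKD → JPY → SEK: 1 ÷ 1.24701 ÷ 0.0756014 ÷ 10.5430 = 1.006088
Product > 1; profitable direction is SEK → HKD → JPY → SEK.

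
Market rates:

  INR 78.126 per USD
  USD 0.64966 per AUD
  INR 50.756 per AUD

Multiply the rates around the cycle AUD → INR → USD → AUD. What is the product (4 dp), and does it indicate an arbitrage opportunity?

1.0000 (no arbitrage)

Around AUD → INR → USD → AUD: 1 × 50.756 ÷ 78.126 ÷ 0.64966 = 1.000013
Product ≈ 1 (deviation 0.001%, within rounding noise).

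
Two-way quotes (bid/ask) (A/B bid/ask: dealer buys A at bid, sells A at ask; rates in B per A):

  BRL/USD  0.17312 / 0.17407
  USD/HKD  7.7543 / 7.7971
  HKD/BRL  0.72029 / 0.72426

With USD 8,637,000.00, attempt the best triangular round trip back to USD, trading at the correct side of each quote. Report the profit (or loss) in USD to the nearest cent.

Best loop USD → BRL → HKD → USD:
USD 8,637,000.00 ÷ 0.17407 (buy BRL at ask) = BRL 49,617,969.78
BRL 49,617,969.78 ÷ 0.72426 (buy HKD at ask) = HKD 68,508,504.93
HKD 68,508,504.93 ÷ 7.7971 (buy USD at ask) = USD 8,786,408.40

Net profit: USD 149,408.40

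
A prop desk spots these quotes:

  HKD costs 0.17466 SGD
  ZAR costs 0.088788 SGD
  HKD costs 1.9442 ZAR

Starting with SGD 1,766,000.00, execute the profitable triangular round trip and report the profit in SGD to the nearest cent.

Profit: SGD 20,853.48

Profitable loop is SGD → ZAR → HKD → SGD:
SGD 1,766,000.00 ÷ 0.088788 = ZAR 19,890,075.24
ZAR 19,890,075.24 ÷ 1.9442 = HKD 10,230,467.67
HKD 10,230,467.67 × 0.17466 = SGD 1,786,853.48
Profit = SGD 1,786,853.48 − SGD 1,766,000.00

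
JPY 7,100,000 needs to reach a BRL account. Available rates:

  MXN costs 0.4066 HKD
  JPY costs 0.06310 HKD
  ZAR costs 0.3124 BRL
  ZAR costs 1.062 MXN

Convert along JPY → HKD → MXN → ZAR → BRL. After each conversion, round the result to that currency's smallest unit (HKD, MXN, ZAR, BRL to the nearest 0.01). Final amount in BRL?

BRL 324,120.75

JPY 7,100,000 × 0.06310 = HKD 448,010.00
HKD 448,010.00 ÷ 0.4066 = MXN 1,101,844.56
MXN 1,101,844.56 ÷ 1.062 = ZAR 1,037,518.42
ZAR 1,037,518.42 × 0.3124 = BRL 324,120.75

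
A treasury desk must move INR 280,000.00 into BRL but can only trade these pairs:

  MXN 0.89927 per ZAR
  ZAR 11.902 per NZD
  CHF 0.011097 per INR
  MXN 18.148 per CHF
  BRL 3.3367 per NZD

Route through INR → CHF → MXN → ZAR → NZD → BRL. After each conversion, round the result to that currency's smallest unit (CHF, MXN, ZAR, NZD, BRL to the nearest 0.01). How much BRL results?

BRL 17,579.20

INR 280,000.00 × 0.011097 = CHF 3,107.16
CHF 3,107.16 × 18.148 = MXN 56,388.74
MXN 56,388.74 ÷ 0.89927 = ZAR 62,705.02
ZAR 62,705.02 ÷ 11.902 = NZD 5,268.44
NZD 5,268.44 × 3.3367 = BRL 17,579.20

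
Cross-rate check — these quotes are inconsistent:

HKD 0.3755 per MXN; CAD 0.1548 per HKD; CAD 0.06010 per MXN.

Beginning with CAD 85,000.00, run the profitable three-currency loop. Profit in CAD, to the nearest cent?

Profit: CAD 2,884.54

Profitable loop is CAD → HKD → MXN → CAD:
CAD 85,000.00 ÷ 0.1548 = HKD 549,095.61
HKD 549,095.61 ÷ 0.3755 = MXN 1,462,305.21
MXN 1,462,305.21 × 0.06010 = CAD 87,884.54
Profit = CAD 87,884.54 − CAD 85,000.00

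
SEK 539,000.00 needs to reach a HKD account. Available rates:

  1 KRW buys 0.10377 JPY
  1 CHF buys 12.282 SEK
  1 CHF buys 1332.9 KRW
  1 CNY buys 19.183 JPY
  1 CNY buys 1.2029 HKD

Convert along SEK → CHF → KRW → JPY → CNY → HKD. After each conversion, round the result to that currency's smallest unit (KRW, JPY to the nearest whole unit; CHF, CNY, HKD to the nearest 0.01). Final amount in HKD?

HKD 380,629.15

SEK 539,000.00 ÷ 12.282 = CHF 43,885.36
CHF 43,885.36 × 1332.9 = KRW 58,494,796
KRW 58,494,796 × 0.10377 = JPY 6,070,005
JPY 6,070,005 ÷ 19.183 = CNY 316,426.26
CNY 316,426.26 × 1.2029 = HKD 380,629.15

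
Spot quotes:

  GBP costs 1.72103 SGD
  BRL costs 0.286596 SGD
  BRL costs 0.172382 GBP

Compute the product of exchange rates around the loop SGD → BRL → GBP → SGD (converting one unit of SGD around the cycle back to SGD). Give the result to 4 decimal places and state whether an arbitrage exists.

1.0352 (arbitrage exists)

Around SGD → BRL → GBP → SGD: 1 ÷ 0.286596 × 0.172382 × 1.72103 = 1.035167
Product > 1; profitable direction is SGD → BRL → GBP → SGD.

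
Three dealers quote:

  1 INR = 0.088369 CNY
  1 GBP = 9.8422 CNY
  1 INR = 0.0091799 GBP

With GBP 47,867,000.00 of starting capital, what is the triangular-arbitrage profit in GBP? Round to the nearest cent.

Profit: GBP 1,073,274.99

Profitable loop is GBP → CNY → INR → GBP:
GBP 47,867,000.00 × 9.8422 = CNY 471,116,587.40
CNY 471,116,587.40 ÷ 0.088369 = INR 5,331,242,714.07
INR 5,331,242,714.07 × 0.0091799 = GBP 48,940,274.99
Profit = GBP 48,940,274.99 − GBP 47,867,000.00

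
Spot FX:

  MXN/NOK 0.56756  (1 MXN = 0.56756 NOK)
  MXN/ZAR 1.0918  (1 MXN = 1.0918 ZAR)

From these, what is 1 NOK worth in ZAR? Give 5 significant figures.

NOK/ZAR = 1.9237

1 NOK ÷ 0.56756 = 1.76193 MXN
1.76193 MXN × 1.0918 = 1.92367 ZAR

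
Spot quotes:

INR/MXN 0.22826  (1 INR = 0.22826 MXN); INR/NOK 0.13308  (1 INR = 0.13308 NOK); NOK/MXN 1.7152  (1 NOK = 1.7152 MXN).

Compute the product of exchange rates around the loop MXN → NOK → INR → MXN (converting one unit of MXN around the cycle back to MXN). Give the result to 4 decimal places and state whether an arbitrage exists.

Around MXN → NOK → INR → MXN: 1 ÷ 1.7152 ÷ 0.13308 × 0.22826 = 1.000005
Product ≈ 1 (deviation 0.001%, within rounding noise).

1.0000 (no arbitrage)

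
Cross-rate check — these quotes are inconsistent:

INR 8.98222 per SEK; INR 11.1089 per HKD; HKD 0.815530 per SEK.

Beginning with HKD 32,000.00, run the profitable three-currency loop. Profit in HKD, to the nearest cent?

Profit: HKD 275.82

Profitable loop is HKD → INR → SEK → HKD:
HKD 32,000.00 × 11.1089 = INR 355,484.80
INR 355,484.80 ÷ 8.98222 = SEK 39,576.50
SEK 39,576.50 × 0.815530 = HKD 32,275.82
Profit = HKD 32,275.82 − HKD 32,000.00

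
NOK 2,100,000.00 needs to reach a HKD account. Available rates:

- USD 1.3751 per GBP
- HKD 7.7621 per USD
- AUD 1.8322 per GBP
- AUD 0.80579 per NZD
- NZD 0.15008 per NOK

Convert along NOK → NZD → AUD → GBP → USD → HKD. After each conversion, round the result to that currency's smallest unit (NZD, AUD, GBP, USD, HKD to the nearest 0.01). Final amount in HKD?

HKD 1,479,464.80

NOK 2,100,000.00 × 0.15008 = NZD 315,168.00
NZD 315,168.00 × 0.80579 = AUD 253,959.22
AUD 253,959.22 ÷ 1.8322 = GBP 138,608.90
GBP 138,608.90 × 1.3751 = USD 190,601.10
USD 190,601.10 × 7.7621 = HKD 1,479,464.80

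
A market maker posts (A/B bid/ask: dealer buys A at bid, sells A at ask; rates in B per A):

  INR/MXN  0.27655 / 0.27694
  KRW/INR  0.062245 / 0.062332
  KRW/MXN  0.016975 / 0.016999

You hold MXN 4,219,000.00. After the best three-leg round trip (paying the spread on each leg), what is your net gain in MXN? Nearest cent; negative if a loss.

Net profit: MXN 53,325.03

Best loop MXN → KRW → INR → MXN:
MXN 4,219,000.00 ÷ 0.016999 (buy KRW at ask) = KRW 248,191,070
KRW 248,191,070 × 0.062245 (sell KRW at bid) = INR 15,448,653.16
INR 15,448,653.16 × 0.27655 (sell INR at bid) = MXN 4,272,325.03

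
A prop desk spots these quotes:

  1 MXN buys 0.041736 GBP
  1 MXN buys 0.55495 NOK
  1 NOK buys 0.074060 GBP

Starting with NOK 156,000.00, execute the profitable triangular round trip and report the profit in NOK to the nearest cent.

Profitable loop is NOK → MXN → GBP → NOK:
NOK 156,000.00 ÷ 0.55495 = MXN 281,106.41
MXN 281,106.41 × 0.041736 = GBP 11,732.26
GBP 11,732.26 ÷ 0.074060 = NOK 158,415.57
Profit = NOK 158,415.57 − NOK 156,000.00

Profit: NOK 2,415.57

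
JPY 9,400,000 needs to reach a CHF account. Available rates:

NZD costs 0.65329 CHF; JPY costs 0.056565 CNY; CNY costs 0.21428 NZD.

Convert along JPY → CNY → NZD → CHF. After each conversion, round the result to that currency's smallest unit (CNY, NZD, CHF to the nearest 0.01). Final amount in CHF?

JPY 9,400,000 × 0.056565 = CNY 531,711.00
CNY 531,711.00 × 0.21428 = NZD 113,935.03
NZD 113,935.03 × 0.65329 = CHF 74,432.62

CHF 74,432.62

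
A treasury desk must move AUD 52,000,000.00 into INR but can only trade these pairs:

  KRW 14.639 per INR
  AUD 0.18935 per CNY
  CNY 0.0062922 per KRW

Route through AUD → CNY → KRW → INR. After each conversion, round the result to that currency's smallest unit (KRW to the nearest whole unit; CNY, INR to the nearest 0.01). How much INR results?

AUD 52,000,000.00 ÷ 0.18935 = CNY 274,623,712.70
CNY 274,623,712.70 ÷ 0.0062922 = KRW 43,645,102,301
KRW 43,645,102,301 ÷ 14.639 = INR 2,981,426,484.12

INR 2,981,426,484.12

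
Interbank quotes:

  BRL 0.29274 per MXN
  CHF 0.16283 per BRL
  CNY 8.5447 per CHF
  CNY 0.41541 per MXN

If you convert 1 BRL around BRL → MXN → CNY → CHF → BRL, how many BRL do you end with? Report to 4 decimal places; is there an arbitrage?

1.0199 (arbitrage exists)

Around BRL → MXN → CNY → CHF → BRL: 1 ÷ 0.29274 × 0.41541 ÷ 8.5447 ÷ 0.16283 = 1.019914
Product > 1; profitable direction is BRL → MXN → CNY → CHF → BRL.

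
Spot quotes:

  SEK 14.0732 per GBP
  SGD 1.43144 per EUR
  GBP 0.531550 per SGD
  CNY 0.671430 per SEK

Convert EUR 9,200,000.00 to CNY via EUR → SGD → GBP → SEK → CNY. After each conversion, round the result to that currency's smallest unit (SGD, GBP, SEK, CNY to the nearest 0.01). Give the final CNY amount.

CNY 66,145,255.77

EUR 9,200,000.00 × 1.43144 = SGD 13,169,248.00
SGD 13,169,248.00 × 0.531550 = GBP 7,000,113.77
GBP 7,000,113.77 × 14.0732 = SEK 98,514,001.11
SEK 98,514,001.11 × 0.671430 = CNY 66,145,255.77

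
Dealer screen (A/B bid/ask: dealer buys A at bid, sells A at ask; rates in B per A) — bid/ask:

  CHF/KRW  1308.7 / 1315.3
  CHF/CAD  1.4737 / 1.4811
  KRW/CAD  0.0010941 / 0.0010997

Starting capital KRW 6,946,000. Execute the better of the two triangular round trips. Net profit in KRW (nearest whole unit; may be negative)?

Net profit: KRW 130,929

Best loop KRW → CHF → CAD → KRW:
KRW 6,946,000 ÷ 1315.3 (buy CHF at ask) = CHF 5,280.92
CHF 5,280.92 × 1.4737 (sell CHF at bid) = CAD 7,782.50
CAD 7,782.50 ÷ 0.0010997 (buy KRW at ask) = KRW 7,076,929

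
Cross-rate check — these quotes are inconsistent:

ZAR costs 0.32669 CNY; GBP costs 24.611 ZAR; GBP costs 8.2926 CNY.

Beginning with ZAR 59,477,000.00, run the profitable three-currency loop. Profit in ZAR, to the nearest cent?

Profitable loop is ZAR → GBP → CNY → ZAR:
ZAR 59,477,000.00 ÷ 24.611 = GBP 2,416,683.60
GBP 2,416,683.60 × 8.2926 = CNY 20,040,590.39
CNY 20,040,590.39 ÷ 0.32669 = ZAR 61,344,364.37
Profit = ZAR 61,344,364.37 − ZAR 59,477,000.00

Profit: ZAR 1,867,364.37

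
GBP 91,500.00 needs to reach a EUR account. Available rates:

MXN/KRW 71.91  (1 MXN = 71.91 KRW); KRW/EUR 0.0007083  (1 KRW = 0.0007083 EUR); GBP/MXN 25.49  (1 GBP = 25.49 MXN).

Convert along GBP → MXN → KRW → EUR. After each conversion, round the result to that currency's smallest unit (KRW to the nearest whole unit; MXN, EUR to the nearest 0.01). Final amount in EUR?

EUR 118,794.81

GBP 91,500.00 × 25.49 = MXN 2,332,335.00
MXN 2,332,335.00 × 71.91 = KRW 167,718,210
KRW 167,718,210 × 0.0007083 = EUR 118,794.81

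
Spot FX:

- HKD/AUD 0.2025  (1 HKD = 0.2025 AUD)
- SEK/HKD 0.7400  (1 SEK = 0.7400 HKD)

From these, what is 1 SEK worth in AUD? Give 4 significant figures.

1 SEK × 0.7400 = 0.74 HKD
0.74 HKD × 0.2025 = 0.14985 AUD

SEK/AUD = 0.1499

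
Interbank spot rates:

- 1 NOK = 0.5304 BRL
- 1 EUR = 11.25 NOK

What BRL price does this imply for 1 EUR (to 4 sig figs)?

EUR/BRL = 5.967

1 EUR × 11.25 = 11.25 NOK
11.25 NOK × 0.5304 = 5.967 BRL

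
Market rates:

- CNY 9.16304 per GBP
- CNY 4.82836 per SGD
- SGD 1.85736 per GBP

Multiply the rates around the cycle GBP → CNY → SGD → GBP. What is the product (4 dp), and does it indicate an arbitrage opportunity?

1.0217 (arbitrage exists)

Around GBP → CNY → SGD → GBP: 1 × 9.16304 ÷ 4.82836 ÷ 1.85736 = 1.021748
Product > 1; profitable direction is GBP → CNY → SGD → GBP.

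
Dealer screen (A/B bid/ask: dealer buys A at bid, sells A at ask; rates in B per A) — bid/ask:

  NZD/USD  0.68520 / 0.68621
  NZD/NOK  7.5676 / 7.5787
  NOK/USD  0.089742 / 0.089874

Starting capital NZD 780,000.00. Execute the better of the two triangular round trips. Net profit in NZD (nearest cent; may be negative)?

Net profit: NZD 4,662.99

Best loop NZD → USD → NOK → NZD:
NZD 780,000.00 × 0.68520 (sell NZD at bid) = USD 534,456.00
USD 534,456.00 ÷ 0.089874 (buy NOK at ask) = NOK 5,946,725.42
NOK 5,946,725.42 ÷ 7.5787 (buy NZD at ask) = NZD 784,662.99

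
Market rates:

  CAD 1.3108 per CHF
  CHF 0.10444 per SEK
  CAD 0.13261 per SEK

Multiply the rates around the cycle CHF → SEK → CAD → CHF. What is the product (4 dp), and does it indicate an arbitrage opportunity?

Around CHF → SEK → CAD → CHF: 1 ÷ 0.10444 × 0.13261 ÷ 1.3108 = 0.968664
Product < 1; profitable direction is CHF → CAD → SEK → CHF.

0.9687 (arbitrage exists)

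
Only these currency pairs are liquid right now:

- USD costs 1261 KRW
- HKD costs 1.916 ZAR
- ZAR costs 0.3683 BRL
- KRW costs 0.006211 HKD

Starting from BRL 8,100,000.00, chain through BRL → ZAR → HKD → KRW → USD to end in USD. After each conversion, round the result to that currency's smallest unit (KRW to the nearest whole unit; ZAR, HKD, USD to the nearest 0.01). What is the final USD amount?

BRL 8,100,000.00 ÷ 0.3683 = ZAR 21,992,940.54
ZAR 21,992,940.54 ÷ 1.916 = HKD 11,478,570.22
HKD 11,478,570.22 ÷ 0.006211 = KRW 1,848,103,400
KRW 1,848,103,400 ÷ 1261 = USD 1,465,585.57

USD 1,465,585.57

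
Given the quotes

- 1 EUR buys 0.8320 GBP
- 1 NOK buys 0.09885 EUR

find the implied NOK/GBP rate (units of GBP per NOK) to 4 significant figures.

NOK/GBP = 0.08224

1 NOK × 0.09885 = 0.09885 EUR
0.09885 EUR × 0.8320 = 0.0822432 GBP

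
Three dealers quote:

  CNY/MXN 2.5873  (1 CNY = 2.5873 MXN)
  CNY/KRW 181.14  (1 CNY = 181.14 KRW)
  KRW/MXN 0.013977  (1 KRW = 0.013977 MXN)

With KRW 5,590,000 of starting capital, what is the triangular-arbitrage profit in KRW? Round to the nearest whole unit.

Profitable loop is KRW → CNY → MXN → KRW:
KRW 5,590,000 ÷ 181.14 = CNY 30,860.11
CNY 30,860.11 × 2.5873 = MXN 79,844.36
MXN 79,844.36 ÷ 0.013977 = KRW 5,712,553
Profit = KRW 5,712,553 − KRW 5,590,000

Profit: KRW 122,553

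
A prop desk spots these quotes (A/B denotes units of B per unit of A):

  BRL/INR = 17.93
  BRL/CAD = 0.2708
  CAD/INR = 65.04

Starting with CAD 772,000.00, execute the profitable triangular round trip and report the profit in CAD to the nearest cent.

Profit: CAD 13,902.01

Profitable loop is CAD → BRL → INR → CAD:
CAD 772,000.00 ÷ 0.2708 = BRL 2,850,812.41
BRL 2,850,812.41 × 17.93 = INR 51,115,066.47
INR 51,115,066.47 ÷ 65.04 = CAD 785,902.01
Profit = CAD 785,902.01 − CAD 772,000.00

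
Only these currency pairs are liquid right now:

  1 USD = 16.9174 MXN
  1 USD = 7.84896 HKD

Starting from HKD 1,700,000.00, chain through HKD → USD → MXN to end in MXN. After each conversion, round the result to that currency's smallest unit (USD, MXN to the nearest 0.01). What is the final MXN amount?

MXN 3,664,126.13

HKD 1,700,000.00 ÷ 7.84896 = USD 216,589.20
USD 216,589.20 × 16.9174 = MXN 3,664,126.13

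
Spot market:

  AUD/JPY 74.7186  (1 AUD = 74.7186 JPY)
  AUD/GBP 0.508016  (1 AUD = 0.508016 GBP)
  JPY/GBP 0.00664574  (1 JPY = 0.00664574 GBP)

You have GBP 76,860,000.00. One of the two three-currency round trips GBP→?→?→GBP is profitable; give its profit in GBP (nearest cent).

Profitable loop is GBP → JPY → AUD → GBP:
GBP 76,860,000.00 ÷ 0.00664574 = JPY 11,565,303,488
JPY 11,565,303,488 ÷ 74.7186 = AUD 154,784,799.07
AUD 154,784,799.07 × 0.508016 = GBP 78,633,154.48
Profit = GBP 78,633,154.48 − GBP 76,860,000.00

Profit: GBP 1,773,154.48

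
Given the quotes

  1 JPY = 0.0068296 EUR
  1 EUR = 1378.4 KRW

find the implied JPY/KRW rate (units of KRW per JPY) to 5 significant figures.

JPY/KRW = 9.4139

1 JPY × 0.0068296 = 0.0068296 EUR
0.0068296 EUR × 1378.4 = 9.41392 KRW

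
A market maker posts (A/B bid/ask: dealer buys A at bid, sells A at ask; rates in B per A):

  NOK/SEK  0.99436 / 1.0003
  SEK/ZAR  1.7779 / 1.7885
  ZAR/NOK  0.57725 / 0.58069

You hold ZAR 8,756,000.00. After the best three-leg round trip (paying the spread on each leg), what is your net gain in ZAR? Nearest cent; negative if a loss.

Net profit: ZAR 179,537.26

Best loop ZAR → NOK → SEK → ZAR:
ZAR 8,756,000.00 × 0.57725 (sell ZAR at bid) = NOK 5,054,401.00
NOK 5,054,401.00 × 0.99436 (sell NOK at bid) = SEK 5,025,894.18
SEK 5,025,894.18 × 1.7779 (sell SEK at bid) = ZAR 8,935,537.26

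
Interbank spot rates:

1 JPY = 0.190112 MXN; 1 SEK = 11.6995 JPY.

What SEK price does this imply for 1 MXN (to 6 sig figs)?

1 MXN ÷ 0.190112 = 5.26006 JPY
5.26006 JPY ÷ 11.6995 = 0.449597 SEK

MXN/SEK = 0.449597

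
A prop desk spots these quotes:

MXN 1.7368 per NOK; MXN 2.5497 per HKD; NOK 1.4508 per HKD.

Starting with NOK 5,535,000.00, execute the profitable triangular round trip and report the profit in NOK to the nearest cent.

Profitable loop is NOK → HKD → MXN → NOK:
NOK 5,535,000.00 ÷ 1.4508 = HKD 3,815,136.48
HKD 3,815,136.48 × 2.5497 = MXN 9,727,453.47
MXN 9,727,453.47 ÷ 1.7368 = NOK 5,600,790.81
Profit = NOK 5,600,790.81 − NOK 5,535,000.00

Profit: NOK 65,790.81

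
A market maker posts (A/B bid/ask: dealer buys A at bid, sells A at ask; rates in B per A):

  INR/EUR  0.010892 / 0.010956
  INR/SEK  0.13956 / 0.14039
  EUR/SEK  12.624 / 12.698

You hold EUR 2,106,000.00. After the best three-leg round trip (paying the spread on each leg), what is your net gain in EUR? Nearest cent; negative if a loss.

Best loop EUR → INR → SEK → EUR:
EUR 2,106,000.00 ÷ 0.010956 (buy INR at ask) = INR 192,223,439.21
INR 192,223,439.21 × 0.13956 (sell INR at bid) = SEK 26,826,703.18
SEK 26,826,703.18 ÷ 12.698 (buy EUR at ask) = EUR 2,112,671.54

Net profit: EUR 6,671.54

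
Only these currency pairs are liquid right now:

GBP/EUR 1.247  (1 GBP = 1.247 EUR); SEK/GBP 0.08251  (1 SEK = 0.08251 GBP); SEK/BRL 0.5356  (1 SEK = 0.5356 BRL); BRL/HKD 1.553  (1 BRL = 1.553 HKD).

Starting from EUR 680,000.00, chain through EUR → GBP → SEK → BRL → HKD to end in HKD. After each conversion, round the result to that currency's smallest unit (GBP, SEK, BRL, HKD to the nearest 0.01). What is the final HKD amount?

HKD 5,497,280.47

EUR 680,000.00 ÷ 1.247 = GBP 545,308.74
GBP 545,308.74 ÷ 0.08251 = SEK 6,609,001.82
SEK 6,609,001.82 × 0.5356 = BRL 3,539,781.37
BRL 3,539,781.37 × 1.553 = HKD 5,497,280.47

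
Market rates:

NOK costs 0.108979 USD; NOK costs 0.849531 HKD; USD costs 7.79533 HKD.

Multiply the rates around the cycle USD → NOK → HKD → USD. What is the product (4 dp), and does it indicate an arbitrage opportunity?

Around USD → NOK → HKD → USD: 1 ÷ 0.108979 × 0.849531 ÷ 7.79533 = 1.000004
Product ≈ 1 (deviation 0.000%, within rounding noise).

1.0000 (no arbitrage)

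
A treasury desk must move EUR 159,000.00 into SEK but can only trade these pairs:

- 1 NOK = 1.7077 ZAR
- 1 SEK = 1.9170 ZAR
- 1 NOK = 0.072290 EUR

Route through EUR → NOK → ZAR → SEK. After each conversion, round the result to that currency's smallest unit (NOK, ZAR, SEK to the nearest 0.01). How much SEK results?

SEK 1,959,333.51

EUR 159,000.00 ÷ 0.072290 = NOK 2,199,474.34
NOK 2,199,474.34 × 1.7077 = ZAR 3,756,042.33
ZAR 3,756,042.33 ÷ 1.9170 = SEK 1,959,333.51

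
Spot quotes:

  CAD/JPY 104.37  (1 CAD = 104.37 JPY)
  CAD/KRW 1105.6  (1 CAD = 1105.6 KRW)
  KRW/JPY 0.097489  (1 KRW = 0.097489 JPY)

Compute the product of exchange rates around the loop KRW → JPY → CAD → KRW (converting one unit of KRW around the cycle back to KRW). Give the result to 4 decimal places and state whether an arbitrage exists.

Around KRW → JPY → CAD → KRW: 1 × 0.097489 ÷ 104.37 × 1105.6 = 1.032709
Product > 1; profitable direction is KRW → JPY → CAD → KRW.

1.0327 (arbitrage exists)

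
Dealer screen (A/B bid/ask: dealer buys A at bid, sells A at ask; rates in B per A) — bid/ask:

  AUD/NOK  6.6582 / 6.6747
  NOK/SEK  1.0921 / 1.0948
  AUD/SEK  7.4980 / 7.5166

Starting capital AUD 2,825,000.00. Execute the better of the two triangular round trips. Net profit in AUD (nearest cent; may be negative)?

Best loop AUD → SEK → NOK → AUD:
AUD 2,825,000.00 × 7.4980 (sell AUD at bid) = SEK 21,181,850.00
SEK 21,181,850.00 ÷ 1.0948 (buy NOK at ask) = NOK 19,347,689.08
NOK 19,347,689.08 ÷ 6.6747 (buy AUD at ask) = AUD 2,898,660.48

Net profit: AUD 73,660.48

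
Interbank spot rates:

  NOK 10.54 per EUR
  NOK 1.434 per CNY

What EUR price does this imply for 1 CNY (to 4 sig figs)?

1 CNY × 1.434 = 1.434 NOK
1.434 NOK ÷ 10.54 = 0.136053 EUR

CNY/EUR = 0.1361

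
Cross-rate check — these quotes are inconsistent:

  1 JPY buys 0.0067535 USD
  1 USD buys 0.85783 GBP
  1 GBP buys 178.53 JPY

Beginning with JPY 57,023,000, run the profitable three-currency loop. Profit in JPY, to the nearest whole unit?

Profitable loop is JPY → USD → GBP → JPY:
JPY 57,023,000 × 0.0067535 = USD 385,104.83
USD 385,104.83 × 0.85783 = GBP 330,354.48
GBP 330,354.48 × 178.53 = JPY 58,978,185
Profit = JPY 58,978,185 − JPY 57,023,000

Profit: JPY 1,955,185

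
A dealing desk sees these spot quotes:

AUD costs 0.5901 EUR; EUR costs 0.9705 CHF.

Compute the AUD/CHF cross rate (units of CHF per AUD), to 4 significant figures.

1 AUD × 0.5901 = 0.5901 EUR
0.5901 EUR × 0.9705 = 0.572692 CHF

AUD/CHF = 0.5727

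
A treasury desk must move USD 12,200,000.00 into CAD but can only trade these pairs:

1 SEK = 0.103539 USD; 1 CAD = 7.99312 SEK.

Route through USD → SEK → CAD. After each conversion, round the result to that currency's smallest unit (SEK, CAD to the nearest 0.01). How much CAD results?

USD 12,200,000.00 ÷ 0.103539 = SEK 117,829,996.43
SEK 117,829,996.43 ÷ 7.99312 = CAD 14,741,427.18

CAD 14,741,427.18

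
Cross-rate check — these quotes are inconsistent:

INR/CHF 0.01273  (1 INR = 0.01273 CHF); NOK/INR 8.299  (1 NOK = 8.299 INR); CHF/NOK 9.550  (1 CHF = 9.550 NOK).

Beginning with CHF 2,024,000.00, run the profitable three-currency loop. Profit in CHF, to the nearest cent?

Profit: CHF 18,057.88

Profitable loop is CHF → NOK → INR → CHF:
CHF 2,024,000.00 × 9.550 = NOK 19,329,200.00
NOK 19,329,200.00 × 8.299 = INR 160,413,030.80
INR 160,413,030.80 × 0.01273 = CHF 2,042,057.88
Profit = CHF 2,042,057.88 − CHF 2,024,000.00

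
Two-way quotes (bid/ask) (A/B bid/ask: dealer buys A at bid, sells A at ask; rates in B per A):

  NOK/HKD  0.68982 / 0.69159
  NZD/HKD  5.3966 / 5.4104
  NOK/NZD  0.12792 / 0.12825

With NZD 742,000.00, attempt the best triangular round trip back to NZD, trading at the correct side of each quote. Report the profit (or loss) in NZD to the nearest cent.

Best loop NZD → HKD → NOK → NZD:
NZD 742,000.00 × 5.3966 (sell NZD at bid) = HKD 4,004,277.20
HKD 4,004,277.20 ÷ 0.69159 (buy NOK at ask) = NOK 5,789,958.21
NOK 5,789,958.21 × 0.12792 (sell NOK at bid) = NZD 740,651.45

Net result: NZD -1,348.55 (no profitable arbitrage after spreads)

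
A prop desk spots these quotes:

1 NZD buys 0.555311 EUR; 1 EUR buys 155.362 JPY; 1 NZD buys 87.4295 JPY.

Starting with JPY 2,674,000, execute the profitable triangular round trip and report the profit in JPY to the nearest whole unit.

Profit: JPY 35,807

Profitable loop is JPY → EUR → NZD → JPY:
JPY 2,674,000 ÷ 155.362 = EUR 17,211.42
EUR 17,211.42 ÷ 0.555311 = NZD 30,994.19
NZD 30,994.19 × 87.4295 = JPY 2,709,807
Profit = JPY 2,709,807 − JPY 2,674,000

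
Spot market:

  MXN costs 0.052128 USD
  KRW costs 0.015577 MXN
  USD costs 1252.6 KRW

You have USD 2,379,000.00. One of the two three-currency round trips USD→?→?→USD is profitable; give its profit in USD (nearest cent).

Profitable loop is USD → KRW → MXN → USD:
USD 2,379,000.00 × 1252.6 = KRW 2,979,935,400
KRW 2,979,935,400 × 0.015577 = MXN 46,418,453.73
MXN 46,418,453.73 × 0.052128 = USD 2,419,701.16
Profit = USD 2,419,701.16 − USD 2,379,000.00

Profit: USD 40,701.16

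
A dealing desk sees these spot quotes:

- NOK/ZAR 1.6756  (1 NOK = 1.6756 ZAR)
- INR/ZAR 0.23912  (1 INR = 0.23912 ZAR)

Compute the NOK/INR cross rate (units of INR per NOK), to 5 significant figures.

1 NOK × 1.6756 = 1.6756 ZAR
1.6756 ZAR ÷ 0.23912 = 7.00736 INR

NOK/INR = 7.0074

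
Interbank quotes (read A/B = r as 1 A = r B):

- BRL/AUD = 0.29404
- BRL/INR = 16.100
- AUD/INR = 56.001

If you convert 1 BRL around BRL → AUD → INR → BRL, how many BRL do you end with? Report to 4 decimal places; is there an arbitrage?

1.0228 (arbitrage exists)

Around BRL → AUD → INR → BRL: 1 × 0.29404 × 56.001 ÷ 16.100 = 1.022766
Product > 1; profitable direction is BRL → AUD → INR → BRL.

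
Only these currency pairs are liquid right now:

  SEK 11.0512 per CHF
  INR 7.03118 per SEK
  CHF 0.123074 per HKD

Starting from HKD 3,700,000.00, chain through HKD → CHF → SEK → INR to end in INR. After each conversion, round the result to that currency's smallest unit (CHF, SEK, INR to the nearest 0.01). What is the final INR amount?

HKD 3,700,000.00 × 0.123074 = CHF 455,373.80
CHF 455,373.80 × 11.0512 = SEK 5,032,426.94
SEK 5,032,426.94 × 7.03118 = INR 35,383,899.65

INR 35,383,899.65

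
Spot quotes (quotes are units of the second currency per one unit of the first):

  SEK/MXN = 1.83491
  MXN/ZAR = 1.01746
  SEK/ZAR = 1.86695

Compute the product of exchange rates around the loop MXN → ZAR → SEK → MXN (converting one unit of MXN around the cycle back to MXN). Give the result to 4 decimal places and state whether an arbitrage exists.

Around MXN → ZAR → SEK → MXN: 1 × 1.01746 ÷ 1.86695 × 1.83491 = 0.999999
Product ≈ 1 (deviation 0.000%, within rounding noise).

1.0000 (no arbitrage)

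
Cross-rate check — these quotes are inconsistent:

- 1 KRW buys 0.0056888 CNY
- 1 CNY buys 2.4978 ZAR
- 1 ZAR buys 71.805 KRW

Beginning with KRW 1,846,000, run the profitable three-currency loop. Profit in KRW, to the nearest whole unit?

Profit: KRW 37,496

Profitable loop is KRW → CNY → ZAR → KRW:
KRW 1,846,000 × 0.0056888 = CNY 10,501.52
CNY 10,501.52 × 2.4978 = ZAR 26,230.71
ZAR 26,230.71 × 71.805 = KRW 1,883,496
Profit = KRW 1,883,496 − KRW 1,846,000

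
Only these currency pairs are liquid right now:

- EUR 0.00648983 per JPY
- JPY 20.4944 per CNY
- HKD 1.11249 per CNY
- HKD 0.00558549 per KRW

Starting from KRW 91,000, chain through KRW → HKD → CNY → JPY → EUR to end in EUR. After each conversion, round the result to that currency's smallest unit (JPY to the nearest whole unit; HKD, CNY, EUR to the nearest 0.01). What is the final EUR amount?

KRW 91,000 × 0.00558549 = HKD 508.28
HKD 508.28 ÷ 1.11249 = CNY 456.89
CNY 456.89 × 20.4944 = JPY 9,364
JPY 9,364 × 0.00648983 = EUR 60.77

EUR 60.77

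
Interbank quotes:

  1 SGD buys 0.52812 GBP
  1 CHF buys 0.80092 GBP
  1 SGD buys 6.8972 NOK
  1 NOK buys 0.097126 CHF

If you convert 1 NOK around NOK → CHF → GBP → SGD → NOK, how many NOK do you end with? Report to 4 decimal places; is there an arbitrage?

1.0159 (arbitrage exists)

Around NOK → CHF → GBP → SGD → NOK: 1 × 0.097126 × 0.80092 ÷ 0.52812 × 6.8972 = 1.015932
Product > 1; profitable direction is NOK → CHF → GBP → SGD → NOK.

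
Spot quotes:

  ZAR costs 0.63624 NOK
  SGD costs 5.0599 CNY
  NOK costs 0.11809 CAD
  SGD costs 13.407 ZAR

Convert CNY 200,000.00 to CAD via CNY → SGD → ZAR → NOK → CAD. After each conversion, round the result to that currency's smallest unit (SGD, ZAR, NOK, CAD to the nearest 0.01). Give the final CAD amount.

CAD 39,815.64

CNY 200,000.00 ÷ 5.0599 = SGD 39,526.47
SGD 39,526.47 × 13.407 = ZAR 529,931.38
ZAR 529,931.38 × 0.63624 = NOK 337,163.54
NOK 337,163.54 × 0.11809 = CAD 39,815.64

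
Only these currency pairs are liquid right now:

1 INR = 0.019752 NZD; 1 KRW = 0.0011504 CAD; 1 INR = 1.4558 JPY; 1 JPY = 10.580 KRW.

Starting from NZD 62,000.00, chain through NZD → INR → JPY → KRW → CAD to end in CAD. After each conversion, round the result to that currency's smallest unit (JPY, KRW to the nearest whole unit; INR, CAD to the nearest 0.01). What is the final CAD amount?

NZD 62,000.00 ÷ 0.019752 = INR 3,138,922.64
INR 3,138,922.64 × 1.4558 = JPY 4,569,644
JPY 4,569,644 × 10.580 = KRW 48,346,834
KRW 48,346,834 × 0.0011504 = CAD 55,618.20

CAD 55,618.20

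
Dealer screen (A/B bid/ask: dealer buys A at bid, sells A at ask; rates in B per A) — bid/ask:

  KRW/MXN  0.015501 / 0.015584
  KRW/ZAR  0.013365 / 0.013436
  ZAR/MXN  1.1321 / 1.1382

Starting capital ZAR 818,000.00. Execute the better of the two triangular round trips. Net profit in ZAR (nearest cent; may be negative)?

Best loop ZAR → KRW → MXN → ZAR:
ZAR 818,000.00 ÷ 0.013436 (buy KRW at ask) = KRW 60,881,215
KRW 60,881,215 × 0.015501 (sell KRW at bid) = MXN 943,719.71
MXN 943,719.71 ÷ 1.1382 (buy ZAR at ask) = ZAR 829,133.46

Net profit: ZAR 11,133.46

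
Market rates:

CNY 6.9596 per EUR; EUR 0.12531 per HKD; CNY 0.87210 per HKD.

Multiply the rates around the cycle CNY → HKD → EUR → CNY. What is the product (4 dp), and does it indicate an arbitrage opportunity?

Around CNY → HKD → EUR → CNY: 1 ÷ 0.87210 × 0.12531 × 6.9596 = 1.000009
Product ≈ 1 (deviation 0.001%, within rounding noise).

1.0000 (no arbitrage)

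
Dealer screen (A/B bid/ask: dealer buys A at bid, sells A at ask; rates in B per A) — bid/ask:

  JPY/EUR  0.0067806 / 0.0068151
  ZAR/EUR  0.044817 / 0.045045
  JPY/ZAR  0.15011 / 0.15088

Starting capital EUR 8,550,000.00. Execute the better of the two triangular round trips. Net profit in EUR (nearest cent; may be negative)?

Net result: EUR -19,863.65 (no profitable arbitrage after spreads)

Best loop EUR → ZAR → JPY → EUR:
EUR 8,550,000.00 ÷ 0.045045 (buy ZAR at ask) = ZAR 189,810,189.81
ZAR 189,810,189.81 ÷ 0.15088 (buy JPY at ask) = JPY 1,258,020,876
JPY 1,258,020,876 × 0.0067806 (sell JPY at bid) = EUR 8,530,136.35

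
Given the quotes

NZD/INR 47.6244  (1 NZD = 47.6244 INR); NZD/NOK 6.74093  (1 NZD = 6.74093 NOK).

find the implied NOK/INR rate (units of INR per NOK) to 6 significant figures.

NOK/INR = 7.06496

1 NOK ÷ 6.74093 = 0.148347 NZD
0.148347 NZD × 47.6244 = 7.06496 INR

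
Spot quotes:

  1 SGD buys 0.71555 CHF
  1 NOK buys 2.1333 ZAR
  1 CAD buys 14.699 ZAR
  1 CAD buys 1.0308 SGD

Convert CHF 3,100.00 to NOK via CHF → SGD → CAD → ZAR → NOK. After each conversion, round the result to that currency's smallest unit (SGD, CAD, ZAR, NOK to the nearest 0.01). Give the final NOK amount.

CHF 3,100.00 ÷ 0.71555 = SGD 4,332.33
SGD 4,332.33 ÷ 1.0308 = CAD 4,202.88
CAD 4,202.88 × 14.699 = ZAR 61,778.13
ZAR 61,778.13 ÷ 2.1333 = NOK 28,958.95

NOK 28,958.95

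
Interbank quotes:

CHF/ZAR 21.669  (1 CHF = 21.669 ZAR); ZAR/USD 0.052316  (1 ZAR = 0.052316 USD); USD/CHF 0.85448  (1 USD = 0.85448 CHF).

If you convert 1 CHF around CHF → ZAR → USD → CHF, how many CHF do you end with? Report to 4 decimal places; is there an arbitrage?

0.9687 (arbitrage exists)

Around CHF → ZAR → USD → CHF: 1 × 21.669 × 0.052316 × 0.85448 = 0.968669
Product < 1; profitable direction is CHF → USD → ZAR → CHF.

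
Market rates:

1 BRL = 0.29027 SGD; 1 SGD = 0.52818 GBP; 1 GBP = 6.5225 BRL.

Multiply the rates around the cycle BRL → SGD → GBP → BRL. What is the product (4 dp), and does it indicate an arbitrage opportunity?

Around BRL → SGD → GBP → BRL: 1 × 0.29027 × 0.52818 × 6.5225 = 0.999996
Product ≈ 1 (deviation 0.000%, within rounding noise).

1.0000 (no arbitrage)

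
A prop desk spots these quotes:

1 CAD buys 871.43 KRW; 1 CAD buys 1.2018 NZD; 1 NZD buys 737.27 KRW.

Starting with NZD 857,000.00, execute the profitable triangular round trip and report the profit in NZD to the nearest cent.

Profit: NZD 14,378.98

Profitable loop is NZD → KRW → CAD → NZD:
NZD 857,000.00 × 737.27 = KRW 631,840,390
KRW 631,840,390 ÷ 871.43 = CAD 725,061.55
CAD 725,061.55 × 1.2018 = NZD 871,378.98
Profit = NZD 871,378.98 − NZD 857,000.00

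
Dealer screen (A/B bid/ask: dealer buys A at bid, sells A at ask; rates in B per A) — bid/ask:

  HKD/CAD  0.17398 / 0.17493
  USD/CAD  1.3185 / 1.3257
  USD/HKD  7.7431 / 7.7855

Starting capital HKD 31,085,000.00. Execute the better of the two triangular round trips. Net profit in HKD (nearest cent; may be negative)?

Net profit: HKD 502,831.31

Best loop HKD → CAD → USD → HKD:
HKD 31,085,000.00 × 0.17398 (sell HKD at bid) = CAD 5,408,168.30
CAD 5,408,168.30 ÷ 1.3257 (buy USD at ask) = USD 4,079,481.26
USD 4,079,481.26 × 7.7431 (sell USD at bid) = HKD 31,587,831.31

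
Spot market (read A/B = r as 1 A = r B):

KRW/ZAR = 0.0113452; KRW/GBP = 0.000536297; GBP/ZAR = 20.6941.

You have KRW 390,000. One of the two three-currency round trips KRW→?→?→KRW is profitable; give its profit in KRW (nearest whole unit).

Profitable loop is KRW → ZAR → GBP → KRW:
KRW 390,000 × 0.0113452 = ZAR 4,424.63
ZAR 4,424.63 ÷ 20.6941 = GBP 213.81
GBP 213.81 ÷ 0.000536297 = KRW 398,680
Profit = KRW 398,680 − KRW 390,000

Profit: KRW 8,680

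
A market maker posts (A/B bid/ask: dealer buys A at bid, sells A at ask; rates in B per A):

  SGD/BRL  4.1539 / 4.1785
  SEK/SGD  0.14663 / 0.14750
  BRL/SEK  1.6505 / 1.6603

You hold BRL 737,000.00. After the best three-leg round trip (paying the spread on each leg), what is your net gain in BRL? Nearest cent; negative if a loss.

Net profit: BRL 3,903.91

Best loop BRL → SEK → SGD → BRL:
BRL 737,000.00 × 1.6505 (sell BRL at bid) = SEK 1,216,418.50
SEK 1,216,418.50 × 0.14663 (sell SEK at bid) = SGD 178,363.44
SGD 178,363.44 × 4.1539 (sell SGD at bid) = BRL 740,903.91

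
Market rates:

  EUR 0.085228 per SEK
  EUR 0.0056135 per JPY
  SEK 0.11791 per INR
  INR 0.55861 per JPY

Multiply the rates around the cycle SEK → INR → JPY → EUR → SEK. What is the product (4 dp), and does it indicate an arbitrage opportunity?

1.0000 (no arbitrage)

Around SEK → INR → JPY → EUR → SEK: 1 ÷ 0.11791 ÷ 0.55861 × 0.0056135 ÷ 0.085228 = 0.999982
Product ≈ 1 (deviation 0.002%, within rounding noise).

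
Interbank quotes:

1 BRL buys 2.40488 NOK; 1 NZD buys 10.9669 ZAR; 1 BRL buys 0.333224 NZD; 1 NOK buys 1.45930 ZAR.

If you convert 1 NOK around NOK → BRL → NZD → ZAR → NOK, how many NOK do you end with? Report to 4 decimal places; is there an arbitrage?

Around NOK → BRL → NZD → ZAR → NOK: 1 ÷ 2.40488 × 0.333224 × 10.9669 ÷ 1.45930 = 1.041315
Product > 1; profitable direction is NOK → BRL → NZD → ZAR → NOK.

1.0413 (arbitrage exists)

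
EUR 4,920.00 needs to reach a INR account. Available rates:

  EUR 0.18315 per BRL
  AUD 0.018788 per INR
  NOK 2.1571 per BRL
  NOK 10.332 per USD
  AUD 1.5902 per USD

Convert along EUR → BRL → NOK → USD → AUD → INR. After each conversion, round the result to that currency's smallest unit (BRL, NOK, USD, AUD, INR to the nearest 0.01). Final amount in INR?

EUR 4,920.00 ÷ 0.18315 = BRL 26,863.23
BRL 26,863.23 × 2.1571 = NOK 57,946.67
NOK 57,946.67 ÷ 10.332 = USD 5,608.47
USD 5,608.47 × 1.5902 = AUD 8,918.59
AUD 8,918.59 ÷ 0.018788 = INR 474,696.08

INR 474,696.08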